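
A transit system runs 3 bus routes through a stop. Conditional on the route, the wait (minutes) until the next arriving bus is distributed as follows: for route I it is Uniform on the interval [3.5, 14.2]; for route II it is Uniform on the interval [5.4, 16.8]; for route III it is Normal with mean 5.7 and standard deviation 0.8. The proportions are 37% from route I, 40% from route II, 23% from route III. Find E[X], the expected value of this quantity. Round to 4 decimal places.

Component means — I: 8.85; II: 11.1; III: 5.7.
E[X] = 0.37·8.85 + 0.4·11.1 + 0.23·5.7 = 9.0255.

9.0255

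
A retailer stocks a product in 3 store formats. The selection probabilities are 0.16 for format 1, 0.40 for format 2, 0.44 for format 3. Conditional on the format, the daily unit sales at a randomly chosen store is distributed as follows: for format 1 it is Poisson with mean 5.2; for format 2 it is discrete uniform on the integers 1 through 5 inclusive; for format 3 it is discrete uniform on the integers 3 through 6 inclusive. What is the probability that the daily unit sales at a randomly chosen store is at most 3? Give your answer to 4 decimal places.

Conditional on each format, P(X ≤ 3): 1: 0.238065; 2: 0.6; 3: 0.25.
By total probability, P(X ≤ 3) = 0.16·0.238065 + 0.4·0.6 + 0.44·0.25 = 0.38809.

0.3881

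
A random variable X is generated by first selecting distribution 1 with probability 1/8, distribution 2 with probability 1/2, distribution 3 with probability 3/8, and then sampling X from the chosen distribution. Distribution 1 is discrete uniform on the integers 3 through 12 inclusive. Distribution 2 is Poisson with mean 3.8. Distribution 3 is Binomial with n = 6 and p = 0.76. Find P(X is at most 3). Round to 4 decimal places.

Conditional on each component, P(X ≤ 3): 1: 0.1; 2: 0.473485; 3: 0.153935.
By total probability, P(X ≤ 3) = 0.125·0.1 + 0.5·0.473485 + 0.375·0.153935 = 0.306968.

0.3070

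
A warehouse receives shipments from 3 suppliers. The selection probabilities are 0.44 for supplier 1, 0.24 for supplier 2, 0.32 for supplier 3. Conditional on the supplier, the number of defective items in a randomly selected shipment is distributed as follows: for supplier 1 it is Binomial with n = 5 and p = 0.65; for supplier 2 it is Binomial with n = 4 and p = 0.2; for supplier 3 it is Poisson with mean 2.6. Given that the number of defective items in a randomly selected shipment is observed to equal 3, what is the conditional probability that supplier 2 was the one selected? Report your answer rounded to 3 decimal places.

Likelihoods P(X=3 | ·): 1: 0.336416; 2: 0.0256; 3: 0.217572.
Posterior ∝ prior × likelihood. Numerator for 2: 0.24·0.0256 = 0.006144.
Normalizing constant: 0.44·0.336416 + 0.24·0.0256 + 0.32·0.217572 = 0.22379.
P(2 | observation) = 0.006144 / 0.22379 = 0.0274543.

0.027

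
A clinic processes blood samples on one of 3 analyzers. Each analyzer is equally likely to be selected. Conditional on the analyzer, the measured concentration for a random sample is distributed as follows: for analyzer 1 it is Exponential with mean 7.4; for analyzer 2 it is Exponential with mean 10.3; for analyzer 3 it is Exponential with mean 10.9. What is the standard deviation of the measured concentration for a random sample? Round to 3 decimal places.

Per component, 1: μ=7.4, E[X²]=109.52; 2: μ=10.3, E[X²]=212.18; 3: μ=10.9, E[X²]=237.62.
E[X] = 0.333333·7.4 + 0.333333·10.3 + 0.333333·10.9 = 9.53333.
E[X²] = 0.333333·109.52 + 0.333333·212.18 + 0.333333·237.62 = 186.44.
Var(X) = E[X²] − (E[X])² = 186.44 − 90.8844 = 95.5556.
SD(X) = √95.5556 = 9.77525.

9.775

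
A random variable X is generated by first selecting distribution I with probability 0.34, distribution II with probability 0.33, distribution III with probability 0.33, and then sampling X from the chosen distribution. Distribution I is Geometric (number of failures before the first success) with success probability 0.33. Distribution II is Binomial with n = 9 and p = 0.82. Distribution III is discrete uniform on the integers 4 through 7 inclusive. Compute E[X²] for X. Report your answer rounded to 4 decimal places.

32.3000

For each component E[X²] = Var + (mean)², giving I: 10.2746; II: 55.7928; III: 31.5.
Overall E[X²] = 0.34·10.2746 + 0.33·55.7928 + 0.33·31.5 = 32.3.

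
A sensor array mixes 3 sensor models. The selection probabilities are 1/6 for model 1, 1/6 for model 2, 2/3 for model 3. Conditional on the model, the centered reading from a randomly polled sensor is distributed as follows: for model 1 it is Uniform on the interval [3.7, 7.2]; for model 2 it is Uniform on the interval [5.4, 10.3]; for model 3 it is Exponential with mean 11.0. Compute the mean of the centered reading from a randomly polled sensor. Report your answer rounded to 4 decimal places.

9.5500

Component means — 1: 5.45; 2: 7.85; 3: 11.
E[X] = 0.166667·5.45 + 0.166667·7.85 + 0.666667·11 = 9.55.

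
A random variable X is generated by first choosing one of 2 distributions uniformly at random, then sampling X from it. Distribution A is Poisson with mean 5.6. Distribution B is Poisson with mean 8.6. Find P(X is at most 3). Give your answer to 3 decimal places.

0.109

Conditional on each component, P(X ≤ 3): A: 0.190622; B: 0.0280926.
By total probability, P(X ≤ 3) = 0.5·0.190622 + 0.5·0.0280926 = 0.109357.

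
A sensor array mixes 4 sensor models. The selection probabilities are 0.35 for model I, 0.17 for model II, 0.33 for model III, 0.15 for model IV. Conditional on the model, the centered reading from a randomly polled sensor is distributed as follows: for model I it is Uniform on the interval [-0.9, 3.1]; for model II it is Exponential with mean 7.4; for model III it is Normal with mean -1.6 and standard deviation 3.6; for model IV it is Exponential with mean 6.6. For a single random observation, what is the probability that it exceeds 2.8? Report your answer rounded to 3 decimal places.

0.277

Conditional on each model, P(X > 2.8): I: 0.075; II: 0.684971; III: 0.110812; IV: 0.654265.
By total probability, P(X > 2.8) = 0.35·0.075 + 0.17·0.684971 + 0.33·0.110812 + 0.15·0.654265 = 0.277403.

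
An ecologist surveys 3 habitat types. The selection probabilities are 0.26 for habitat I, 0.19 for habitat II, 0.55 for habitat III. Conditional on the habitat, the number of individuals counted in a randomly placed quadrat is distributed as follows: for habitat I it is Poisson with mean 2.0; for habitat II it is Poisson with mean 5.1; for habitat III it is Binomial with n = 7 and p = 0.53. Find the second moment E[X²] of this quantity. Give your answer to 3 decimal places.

For each component E[X²] = Var + (mean)², giving I: 6; II: 31.11; III: 15.5078.
Overall E[X²] = 0.26·6 + 0.19·31.11 + 0.55·15.5078 = 16.0002.

16.000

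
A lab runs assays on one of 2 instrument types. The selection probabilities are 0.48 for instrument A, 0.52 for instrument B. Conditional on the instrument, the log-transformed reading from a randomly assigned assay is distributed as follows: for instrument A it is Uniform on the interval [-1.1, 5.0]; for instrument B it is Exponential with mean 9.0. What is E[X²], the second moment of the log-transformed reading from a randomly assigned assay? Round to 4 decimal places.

For each component E[X²] = Var + (mean)², giving A: 6.90333; B: 162.
Overall E[X²] = 0.48·6.90333 + 0.52·162 = 87.5536.

87.5536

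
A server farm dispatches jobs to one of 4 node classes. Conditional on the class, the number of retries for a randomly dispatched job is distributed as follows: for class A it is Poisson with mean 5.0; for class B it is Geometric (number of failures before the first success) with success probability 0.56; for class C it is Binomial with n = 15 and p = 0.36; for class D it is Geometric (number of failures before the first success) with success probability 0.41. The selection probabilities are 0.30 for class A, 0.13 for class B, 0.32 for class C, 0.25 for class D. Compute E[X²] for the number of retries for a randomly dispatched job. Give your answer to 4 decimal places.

21.0949

For each component E[X²] = Var + (mean)², giving A: 30; B: 2.02041; C: 32.616; D: 5.58061.
Overall E[X²] = 0.3·30 + 0.13·2.02041 + 0.32·32.616 + 0.25·5.58061 = 21.0949.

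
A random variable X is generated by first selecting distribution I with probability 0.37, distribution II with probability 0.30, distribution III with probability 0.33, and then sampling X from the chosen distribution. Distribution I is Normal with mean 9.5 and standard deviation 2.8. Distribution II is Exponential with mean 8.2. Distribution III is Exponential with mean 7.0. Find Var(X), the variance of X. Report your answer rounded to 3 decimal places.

40.336

Per component, I: μ=9.5, E[X²]=98.09; II: μ=8.2, E[X²]=134.48; III: μ=7, E[X²]=98.
E[X] = 0.37·9.5 + 0.3·8.2 + 0.33·7 = 8.285.
E[X²] = 0.37·98.09 + 0.3·134.48 + 0.33·98 = 108.977.
Var(X) = E[X²] − (E[X])² = 108.977 − 68.6412 = 40.3361.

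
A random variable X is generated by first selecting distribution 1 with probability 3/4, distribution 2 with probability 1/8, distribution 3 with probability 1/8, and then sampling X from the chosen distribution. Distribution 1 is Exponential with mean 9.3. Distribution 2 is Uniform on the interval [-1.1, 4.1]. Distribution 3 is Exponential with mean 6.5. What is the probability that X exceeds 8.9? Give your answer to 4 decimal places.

0.3198

Conditional on each component, P(X > 8.9): 1: 0.384047; 2: 0; 3: 0.254303.
By total probability, P(X > 8.9) = 0.75·0.384047 + 0.125·0 + 0.125·0.254303 = 0.319823.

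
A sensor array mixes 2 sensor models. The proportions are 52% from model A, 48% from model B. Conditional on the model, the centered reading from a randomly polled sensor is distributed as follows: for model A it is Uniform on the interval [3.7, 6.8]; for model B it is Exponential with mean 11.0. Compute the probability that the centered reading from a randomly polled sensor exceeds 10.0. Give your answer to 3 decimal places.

0.193

Conditional on each model, P(X > 10.0): A: 0; B: 0.40289.
By total probability, P(X > 10.0) = 0.52·0 + 0.48·0.40289 = 0.193387.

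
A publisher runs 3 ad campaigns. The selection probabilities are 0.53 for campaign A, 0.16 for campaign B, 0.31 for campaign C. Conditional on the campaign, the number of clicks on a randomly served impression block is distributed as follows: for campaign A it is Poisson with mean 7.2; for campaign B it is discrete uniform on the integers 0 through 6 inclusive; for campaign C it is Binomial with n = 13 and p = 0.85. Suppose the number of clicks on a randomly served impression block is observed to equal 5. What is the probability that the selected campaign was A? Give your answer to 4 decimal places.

Likelihoods P(X=5 | ·): A: 0.120382; B: 0.142857; C: 0.000146354.
Posterior ∝ prior × likelihood. Numerator for A: 0.53·0.120382 = 0.0638024.
Normalizing constant: 0.53·0.120382 + 0.16·0.142857 + 0.31·0.000146354 = 0.0867049.
P(A | observation) = 0.0638024 / 0.0867049 = 0.735857.

0.7359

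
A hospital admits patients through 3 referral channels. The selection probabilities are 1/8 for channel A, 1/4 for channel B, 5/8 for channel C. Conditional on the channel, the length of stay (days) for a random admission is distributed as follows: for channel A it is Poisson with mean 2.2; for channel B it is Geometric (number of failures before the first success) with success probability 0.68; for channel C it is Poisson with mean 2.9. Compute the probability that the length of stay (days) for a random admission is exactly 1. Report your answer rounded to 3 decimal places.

0.185

Conditional on each channel, P(X = 1): A: 0.243767; B: 0.2176; C: 0.159567.
By total probability, P(X = 1) = 0.125·0.243767 + 0.25·0.2176 + 0.625·0.159567 = 0.1846.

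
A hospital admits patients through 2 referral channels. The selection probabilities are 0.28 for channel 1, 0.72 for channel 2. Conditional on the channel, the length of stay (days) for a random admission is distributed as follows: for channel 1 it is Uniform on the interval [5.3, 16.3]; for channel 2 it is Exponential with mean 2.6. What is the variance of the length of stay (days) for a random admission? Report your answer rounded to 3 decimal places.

Per component, 1: μ=10.8, E[X²]=126.723; 2: μ=2.6, E[X²]=13.52.
E[X] = 0.28·10.8 + 0.72·2.6 = 4.896.
E[X²] = 0.28·126.723 + 0.72·13.52 = 45.2169.
Var(X) = E[X²] − (E[X])² = 45.2169 − 23.9708 = 21.2461.

21.246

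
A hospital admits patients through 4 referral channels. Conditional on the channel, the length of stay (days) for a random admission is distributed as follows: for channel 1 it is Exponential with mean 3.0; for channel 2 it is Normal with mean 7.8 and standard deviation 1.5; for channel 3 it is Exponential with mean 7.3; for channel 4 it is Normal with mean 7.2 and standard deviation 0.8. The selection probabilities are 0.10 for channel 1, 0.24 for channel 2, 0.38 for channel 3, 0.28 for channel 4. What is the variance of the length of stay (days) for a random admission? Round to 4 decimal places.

Per component, 1: μ=3, E[X²]=18; 2: μ=7.8, E[X²]=63.09; 3: μ=7.3, E[X²]=106.58; 4: μ=7.2, E[X²]=52.48.
E[X] = 0.1·3 + 0.24·7.8 + 0.38·7.3 + 0.28·7.2 = 6.962.
E[X²] = 0.1·18 + 0.24·63.09 + 0.38·106.58 + 0.28·52.48 = 72.1364.
Var(X) = E[X²] − (E[X])² = 72.1364 − 48.4694 = 23.667.

23.6670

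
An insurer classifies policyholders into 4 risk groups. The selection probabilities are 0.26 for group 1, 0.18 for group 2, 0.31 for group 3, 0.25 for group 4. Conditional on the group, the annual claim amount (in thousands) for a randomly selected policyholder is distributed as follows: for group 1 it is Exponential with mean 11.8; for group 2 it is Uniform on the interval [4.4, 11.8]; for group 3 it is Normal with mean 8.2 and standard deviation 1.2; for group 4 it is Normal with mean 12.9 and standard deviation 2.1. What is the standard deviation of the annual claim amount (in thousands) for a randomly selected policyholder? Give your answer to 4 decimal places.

Per component, 1: μ=11.8, E[X²]=278.48; 2: μ=8.1, E[X²]=70.1733; 3: μ=8.2, E[X²]=68.68; 4: μ=12.9, E[X²]=170.82.
E[X] = 0.26·11.8 + 0.18·8.1 + 0.31·8.2 + 0.25·12.9 = 10.293.
E[X²] = 0.26·278.48 + 0.18·70.1733 + 0.31·68.68 + 0.25·170.82 = 149.032.
Var(X) = E[X²] − (E[X])² = 149.032 − 105.946 = 43.086.
SD(X) = √43.086 = 6.56399.

6.5640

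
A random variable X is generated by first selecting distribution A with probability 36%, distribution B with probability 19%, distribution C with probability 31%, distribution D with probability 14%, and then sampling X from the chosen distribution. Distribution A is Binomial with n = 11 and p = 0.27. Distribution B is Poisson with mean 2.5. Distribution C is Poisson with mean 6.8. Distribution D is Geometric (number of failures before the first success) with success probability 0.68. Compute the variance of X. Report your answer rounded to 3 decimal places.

8.365

Per component, A: μ=2.97, E[X²]=10.989; B: μ=2.5, E[X²]=8.75; C: μ=6.8, E[X²]=53.04; D: μ=0.470588, E[X²]=0.913495.
E[X] = 0.36·2.97 + 0.19·2.5 + 0.31·6.8 + 0.14·0.470588 = 3.71808.
E[X²] = 0.36·10.989 + 0.19·8.75 + 0.31·53.04 + 0.14·0.913495 = 22.1888.
Var(X) = E[X²] − (E[X])² = 22.1888 − 13.8241 = 8.36469.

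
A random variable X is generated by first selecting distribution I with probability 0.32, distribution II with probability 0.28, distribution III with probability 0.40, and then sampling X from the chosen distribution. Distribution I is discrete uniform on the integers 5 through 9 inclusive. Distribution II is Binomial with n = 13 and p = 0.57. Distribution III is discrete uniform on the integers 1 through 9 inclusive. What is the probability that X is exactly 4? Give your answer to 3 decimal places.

Conditional on each component, P(X = 4): I: 0; II: 0.0379334; III: 0.111111.
By total probability, P(X = 4) = 0.32·0 + 0.28·0.0379334 + 0.4·0.111111 = 0.0550658.

0.055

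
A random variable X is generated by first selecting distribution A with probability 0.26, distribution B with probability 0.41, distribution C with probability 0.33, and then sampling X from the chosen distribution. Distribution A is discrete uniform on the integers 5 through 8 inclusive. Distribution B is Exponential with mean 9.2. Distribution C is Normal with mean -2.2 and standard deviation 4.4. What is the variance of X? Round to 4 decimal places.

Per component, A: μ=6.5, E[X²]=43.5; B: μ=9.2, E[X²]=169.28; C: μ=-2.2, E[X²]=24.2.
E[X] = 0.26·6.5 + 0.41·9.2 + 0.33·-2.2 = 4.736.
E[X²] = 0.26·43.5 + 0.41·169.28 + 0.33·24.2 = 88.7008.
Var(X) = E[X²] − (E[X])² = 88.7008 − 22.4297 = 66.2711.

66.2711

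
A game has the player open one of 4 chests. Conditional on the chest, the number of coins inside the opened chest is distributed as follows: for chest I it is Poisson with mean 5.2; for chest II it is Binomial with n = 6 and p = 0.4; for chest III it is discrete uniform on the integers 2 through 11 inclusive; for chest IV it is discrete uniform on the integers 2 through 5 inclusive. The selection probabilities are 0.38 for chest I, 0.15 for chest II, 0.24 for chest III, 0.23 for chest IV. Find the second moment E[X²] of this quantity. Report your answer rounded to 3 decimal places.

For each component E[X²] = Var + (mean)², giving I: 32.24; II: 7.2; III: 50.5; IV: 13.5.
Overall E[X²] = 0.38·32.24 + 0.15·7.2 + 0.24·50.5 + 0.23·13.5 = 28.5562.

28.556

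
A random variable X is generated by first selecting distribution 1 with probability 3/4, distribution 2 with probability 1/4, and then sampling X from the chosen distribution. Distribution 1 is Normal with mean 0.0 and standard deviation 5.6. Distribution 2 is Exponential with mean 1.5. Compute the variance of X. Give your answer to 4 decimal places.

Per component, 1: μ=0, E[X²]=31.36; 2: μ=1.5, E[X²]=4.5.
E[X] = 0.75·0 + 0.25·1.5 = 0.375.
E[X²] = 0.75·31.36 + 0.25·4.5 = 24.645.
Var(X) = E[X²] − (E[X])² = 24.645 − 0.140625 = 24.5044.

24.5044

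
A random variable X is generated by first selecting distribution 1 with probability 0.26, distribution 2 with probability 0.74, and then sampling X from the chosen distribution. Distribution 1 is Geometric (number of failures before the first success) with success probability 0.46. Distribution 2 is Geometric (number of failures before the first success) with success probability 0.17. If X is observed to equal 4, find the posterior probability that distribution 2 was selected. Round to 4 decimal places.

0.8545

Likelihoods P(X=4 | ·): 1: 0.0391141; 2: 0.0806791.
Posterior ∝ prior × likelihood. Numerator for 2: 0.74·0.0806791 = 0.0597026.
Normalizing constant: 0.26·0.0391141 + 0.74·0.0806791 = 0.0698722.
P(2 | observation) = 0.0597026 / 0.0698722 = 0.854454.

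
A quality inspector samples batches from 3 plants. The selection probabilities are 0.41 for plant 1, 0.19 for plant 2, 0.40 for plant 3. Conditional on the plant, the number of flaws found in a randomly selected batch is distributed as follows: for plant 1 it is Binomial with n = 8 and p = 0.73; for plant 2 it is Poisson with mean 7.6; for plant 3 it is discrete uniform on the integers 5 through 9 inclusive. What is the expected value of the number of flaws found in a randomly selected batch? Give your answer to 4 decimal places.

Component means — 1: 5.84; 2: 7.6; 3: 7.
E[X] = 0.41·5.84 + 0.19·7.6 + 0.4·7 = 6.6384.

6.6384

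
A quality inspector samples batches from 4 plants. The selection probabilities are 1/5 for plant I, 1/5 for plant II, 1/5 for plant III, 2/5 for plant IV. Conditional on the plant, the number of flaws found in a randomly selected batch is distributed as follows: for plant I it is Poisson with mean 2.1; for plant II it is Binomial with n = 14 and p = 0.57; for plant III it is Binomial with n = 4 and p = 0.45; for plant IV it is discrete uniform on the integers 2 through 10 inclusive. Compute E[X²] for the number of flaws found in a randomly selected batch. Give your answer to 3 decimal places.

For each component E[X²] = Var + (mean)², giving I: 6.51; II: 67.1118; III: 4.23; IV: 42.6667.
Overall E[X²] = 0.2·6.51 + 0.2·67.1118 + 0.2·4.23 + 0.4·42.6667 = 32.637.

32.637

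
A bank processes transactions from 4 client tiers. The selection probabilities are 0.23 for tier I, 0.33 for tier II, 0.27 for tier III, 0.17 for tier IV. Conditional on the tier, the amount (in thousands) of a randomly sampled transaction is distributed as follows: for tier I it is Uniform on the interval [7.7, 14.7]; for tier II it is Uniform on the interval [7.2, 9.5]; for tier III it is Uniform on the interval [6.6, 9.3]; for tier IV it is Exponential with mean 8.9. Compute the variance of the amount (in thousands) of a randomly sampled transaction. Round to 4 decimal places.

Per component, I: μ=11.2, E[X²]=129.523; II: μ=8.35, E[X²]=70.1633; III: μ=7.95, E[X²]=63.81; IV: μ=8.9, E[X²]=158.42.
E[X] = 0.23·11.2 + 0.33·8.35 + 0.27·7.95 + 0.17·8.9 = 8.991.
E[X²] = 0.23·129.523 + 0.33·70.1633 + 0.27·63.81 + 0.17·158.42 = 97.1044.
Var(X) = E[X²] − (E[X])² = 97.1044 − 80.8381 = 16.2663.

16.2663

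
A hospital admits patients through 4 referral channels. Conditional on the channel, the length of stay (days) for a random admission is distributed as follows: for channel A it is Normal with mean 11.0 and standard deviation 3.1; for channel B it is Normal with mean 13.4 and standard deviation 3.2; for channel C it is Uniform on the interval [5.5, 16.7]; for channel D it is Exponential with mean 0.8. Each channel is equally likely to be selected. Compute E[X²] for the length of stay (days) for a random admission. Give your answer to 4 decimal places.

For each component E[X²] = Var + (mean)², giving A: 130.61; B: 189.8; C: 133.663; D: 1.28.
Overall E[X²] = 0.25·130.61 + 0.25·189.8 + 0.25·133.663 + 0.25·1.28 = 113.838.

113.8383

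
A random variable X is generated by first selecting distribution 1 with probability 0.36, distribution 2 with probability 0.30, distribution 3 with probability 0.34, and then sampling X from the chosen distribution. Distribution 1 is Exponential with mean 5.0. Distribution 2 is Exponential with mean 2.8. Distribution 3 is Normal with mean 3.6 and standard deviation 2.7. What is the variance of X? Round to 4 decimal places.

14.6585

Per component, 1: μ=5, E[X²]=50; 2: μ=2.8, E[X²]=15.68; 3: μ=3.6, E[X²]=20.25.
E[X] = 0.36·5 + 0.3·2.8 + 0.34·3.6 = 3.864.
E[X²] = 0.36·50 + 0.3·15.68 + 0.34·20.25 = 29.589.
Var(X) = E[X²] − (E[X])² = 29.589 − 14.9305 = 14.6585.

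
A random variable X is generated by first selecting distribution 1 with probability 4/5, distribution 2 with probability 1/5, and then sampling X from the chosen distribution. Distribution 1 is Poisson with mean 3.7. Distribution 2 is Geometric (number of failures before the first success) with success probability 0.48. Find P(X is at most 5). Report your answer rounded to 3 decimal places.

Conditional on each component, P(X ≤ 5): 1: 0.830088; 2: 0.980229.
By total probability, P(X ≤ 5) = 0.8·0.830088 + 0.2·0.980229 = 0.860117.

0.860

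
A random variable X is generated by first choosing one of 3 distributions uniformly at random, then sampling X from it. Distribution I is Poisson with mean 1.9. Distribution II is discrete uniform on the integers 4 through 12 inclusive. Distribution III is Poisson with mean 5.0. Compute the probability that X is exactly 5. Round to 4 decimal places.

Conditional on each component, P(X = 5): I: 0.0308622; II: 0.111111; III: 0.175467.
By total probability, P(X = 5) = 0.333333·0.0308622 + 0.333333·0.111111 + 0.333333·0.175467 = 0.105814.

0.1058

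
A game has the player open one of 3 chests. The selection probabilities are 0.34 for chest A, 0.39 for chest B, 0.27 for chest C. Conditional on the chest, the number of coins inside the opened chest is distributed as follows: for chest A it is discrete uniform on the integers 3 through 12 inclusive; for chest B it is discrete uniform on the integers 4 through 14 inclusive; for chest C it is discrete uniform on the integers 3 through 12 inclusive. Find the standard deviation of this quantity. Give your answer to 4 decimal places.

Per component, A: μ=7.5, E[X²]=64.5; B: μ=9, E[X²]=91; C: μ=7.5, E[X²]=64.5.
E[X] = 0.34·7.5 + 0.39·9 + 0.27·7.5 = 8.085.
E[X²] = 0.34·64.5 + 0.39·91 + 0.27·64.5 = 74.835.
Var(X) = E[X²] − (E[X])² = 74.835 − 65.3672 = 9.46777.
SD(X) = √9.46777 = 3.07697.

3.0770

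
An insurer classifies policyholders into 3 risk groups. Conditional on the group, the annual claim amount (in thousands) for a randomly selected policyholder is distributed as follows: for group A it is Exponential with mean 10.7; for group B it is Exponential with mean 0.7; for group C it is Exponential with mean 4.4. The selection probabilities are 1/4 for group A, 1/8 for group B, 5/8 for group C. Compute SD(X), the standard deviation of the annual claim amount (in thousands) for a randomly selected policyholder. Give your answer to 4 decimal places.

Per component, A: μ=10.7, E[X²]=228.98; B: μ=0.7, E[X²]=0.98; C: μ=4.4, E[X²]=38.72.
E[X] = 0.25·10.7 + 0.125·0.7 + 0.625·4.4 = 5.5125.
E[X²] = 0.25·228.98 + 0.125·0.98 + 0.625·38.72 = 81.5675.
Var(X) = E[X²] − (E[X])² = 81.5675 − 30.3877 = 51.1798.
SD(X) = √51.1798 = 7.15401.

7.1540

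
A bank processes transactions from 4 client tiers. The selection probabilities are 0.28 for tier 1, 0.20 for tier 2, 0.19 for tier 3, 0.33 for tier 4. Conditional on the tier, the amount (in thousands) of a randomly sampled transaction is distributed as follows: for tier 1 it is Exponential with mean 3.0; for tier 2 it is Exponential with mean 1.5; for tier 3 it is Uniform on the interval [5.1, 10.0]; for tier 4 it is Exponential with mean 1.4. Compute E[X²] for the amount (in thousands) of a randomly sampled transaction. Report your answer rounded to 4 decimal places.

18.4442

For each component E[X²] = Var + (mean)², giving 1: 18; 2: 4.5; 3: 59.0033; 4: 3.92.
Overall E[X²] = 0.28·18 + 0.2·4.5 + 0.19·59.0033 + 0.33·3.92 = 18.4442.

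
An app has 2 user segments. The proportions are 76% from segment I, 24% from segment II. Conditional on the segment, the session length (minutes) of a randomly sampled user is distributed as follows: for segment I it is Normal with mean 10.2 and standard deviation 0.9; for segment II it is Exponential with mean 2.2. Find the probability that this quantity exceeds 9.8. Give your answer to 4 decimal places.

Conditional on each segment, P(X > 9.8): I: 0.671639; II: 0.0116256.
By total probability, P(X > 9.8) = 0.76·0.671639 + 0.24·0.0116256 = 0.513236.

0.5132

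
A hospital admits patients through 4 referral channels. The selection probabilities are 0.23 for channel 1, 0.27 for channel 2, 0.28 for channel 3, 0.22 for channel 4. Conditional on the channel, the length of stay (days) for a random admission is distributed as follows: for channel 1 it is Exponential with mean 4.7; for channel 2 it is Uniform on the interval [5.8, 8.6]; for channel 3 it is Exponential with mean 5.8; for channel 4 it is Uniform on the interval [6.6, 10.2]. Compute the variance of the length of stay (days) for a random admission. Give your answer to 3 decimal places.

16.723

Per component, 1: μ=4.7, E[X²]=44.18; 2: μ=7.2, E[X²]=52.4933; 3: μ=5.8, E[X²]=67.28; 4: μ=8.4, E[X²]=71.64.
E[X] = 0.23·4.7 + 0.27·7.2 + 0.28·5.8 + 0.22·8.4 = 6.497.
E[X²] = 0.23·44.18 + 0.27·52.4933 + 0.28·67.28 + 0.22·71.64 = 58.9338.
Var(X) = E[X²] − (E[X])² = 58.9338 − 42.211 = 16.7228.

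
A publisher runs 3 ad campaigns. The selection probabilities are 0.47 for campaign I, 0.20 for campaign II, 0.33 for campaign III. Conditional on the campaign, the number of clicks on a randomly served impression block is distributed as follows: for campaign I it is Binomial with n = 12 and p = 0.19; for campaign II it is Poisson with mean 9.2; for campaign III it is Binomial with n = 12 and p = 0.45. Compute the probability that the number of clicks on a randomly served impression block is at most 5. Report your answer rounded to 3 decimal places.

0.658

Conditional on each campaign, P(X ≤ 5): I: 0.984852; II: 0.104074; III: 0.52693.
By total probability, P(X ≤ 5) = 0.47·0.984852 + 0.2·0.104074 + 0.33·0.52693 = 0.657582.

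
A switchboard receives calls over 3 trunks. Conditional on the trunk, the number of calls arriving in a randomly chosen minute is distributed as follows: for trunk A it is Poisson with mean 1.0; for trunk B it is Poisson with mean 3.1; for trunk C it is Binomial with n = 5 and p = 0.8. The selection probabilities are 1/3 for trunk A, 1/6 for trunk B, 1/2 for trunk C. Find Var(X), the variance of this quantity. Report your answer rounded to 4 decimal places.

3.0625

Per component, A: μ=1, E[X²]=2; B: μ=3.1, E[X²]=12.71; C: μ=4, E[X²]=16.8.
E[X] = 0.333333·1 + 0.166667·3.1 + 0.5·4 = 2.85.
E[X²] = 0.333333·2 + 0.166667·12.71 + 0.5·16.8 = 11.185.
Var(X) = E[X²] − (E[X])² = 11.185 − 8.1225 = 3.0625.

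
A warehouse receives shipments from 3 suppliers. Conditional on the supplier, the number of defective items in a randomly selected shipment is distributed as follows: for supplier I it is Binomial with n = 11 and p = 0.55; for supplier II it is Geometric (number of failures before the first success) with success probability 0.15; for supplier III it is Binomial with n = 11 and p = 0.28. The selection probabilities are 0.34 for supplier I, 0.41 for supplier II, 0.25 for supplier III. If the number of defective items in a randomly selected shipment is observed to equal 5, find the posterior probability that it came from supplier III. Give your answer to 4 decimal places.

Likelihoods P(X=5 | ·): I: 0.193077; II: 0.0665558; III: 0.110771.
Posterior ∝ prior × likelihood. Numerator for III: 0.25·0.110771 = 0.0276928.
Normalizing constant: 0.34·0.193077 + 0.41·0.0665558 + 0.25·0.110771 = 0.120627.
P(III | observation) = 0.0276928 / 0.120627 = 0.229574.

0.2296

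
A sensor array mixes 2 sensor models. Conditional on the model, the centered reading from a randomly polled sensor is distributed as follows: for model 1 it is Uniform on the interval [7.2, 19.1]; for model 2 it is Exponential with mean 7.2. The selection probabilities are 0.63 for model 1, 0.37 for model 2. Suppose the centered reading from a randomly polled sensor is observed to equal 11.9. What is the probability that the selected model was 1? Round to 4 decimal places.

0.8432

Likelihoods f(11.9 | ·): 1: 0.0840336; 2: 0.0265996.
Posterior ∝ prior × likelihood. Numerator for 1: 0.63·0.0840336 = 0.0529412.
Normalizing constant: 0.63·0.0840336 + 0.37·0.0265996 = 0.062783.
P(1 | observation) = 0.0529412 / 0.062783 = 0.84324.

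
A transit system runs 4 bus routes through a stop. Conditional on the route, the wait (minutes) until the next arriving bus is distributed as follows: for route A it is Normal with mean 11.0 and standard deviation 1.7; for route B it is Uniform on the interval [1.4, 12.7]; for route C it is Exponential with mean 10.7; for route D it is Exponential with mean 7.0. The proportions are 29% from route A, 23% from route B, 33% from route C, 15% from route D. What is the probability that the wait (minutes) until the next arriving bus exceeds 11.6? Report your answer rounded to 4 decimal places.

0.2676

Conditional on each route, P(X > 11.6): A: 0.362066; B: 0.0973451; C: 0.338202; D: 0.190683.
By total probability, P(X > 11.6) = 0.29·0.362066 + 0.23·0.0973451 + 0.33·0.338202 + 0.15·0.190683 = 0.267598.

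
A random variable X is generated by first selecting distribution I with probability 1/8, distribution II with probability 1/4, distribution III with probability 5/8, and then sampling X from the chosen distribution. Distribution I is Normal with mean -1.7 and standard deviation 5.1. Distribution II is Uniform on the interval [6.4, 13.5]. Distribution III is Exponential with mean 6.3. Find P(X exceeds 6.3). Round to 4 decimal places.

0.4872

Conditional on each component, P(X > 6.3): I: 0.0583674; II: 1; III: 0.367879.
By total probability, P(X > 6.3) = 0.125·0.0583674 + 0.25·1 + 0.625·0.367879 = 0.487221.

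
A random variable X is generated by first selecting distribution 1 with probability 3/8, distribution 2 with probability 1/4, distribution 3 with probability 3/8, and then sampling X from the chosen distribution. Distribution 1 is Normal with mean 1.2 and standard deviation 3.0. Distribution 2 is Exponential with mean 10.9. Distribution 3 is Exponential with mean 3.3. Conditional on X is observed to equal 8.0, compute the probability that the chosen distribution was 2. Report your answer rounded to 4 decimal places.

0.4423

Likelihoods f(8.0 | ·): 1: 0.0101891; 2: 0.0440378; 3: 0.0268319.
Posterior ∝ prior × likelihood. Numerator for 2: 0.25·0.0440378 = 0.0110094.
Normalizing constant: 0.375·0.0101891 + 0.25·0.0440378 + 0.375·0.0268319 = 0.0248923.
P(2 | observation) = 0.0110094 / 0.0248923 = 0.442283.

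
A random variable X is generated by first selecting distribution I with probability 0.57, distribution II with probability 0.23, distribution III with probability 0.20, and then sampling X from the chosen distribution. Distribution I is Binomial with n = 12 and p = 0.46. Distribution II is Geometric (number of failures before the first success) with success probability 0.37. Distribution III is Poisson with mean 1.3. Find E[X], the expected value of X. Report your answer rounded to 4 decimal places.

3.7980

Component means — I: 5.52; II: 1.7027; III: 1.3.
E[X] = 0.57·5.52 + 0.23·1.7027 + 0.2·1.3 = 3.79802.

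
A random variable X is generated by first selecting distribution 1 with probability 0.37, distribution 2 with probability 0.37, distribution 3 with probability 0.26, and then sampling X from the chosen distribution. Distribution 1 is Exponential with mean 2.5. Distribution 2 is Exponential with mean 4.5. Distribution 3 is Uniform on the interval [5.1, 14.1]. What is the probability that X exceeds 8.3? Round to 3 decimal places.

Conditional on each component, P(X > 8.3): 1: 0.0361528; 2: 0.158113; 3: 0.644444.
By total probability, P(X > 8.3) = 0.37·0.0361528 + 0.37·0.158113 + 0.26·0.644444 = 0.239434.

0.239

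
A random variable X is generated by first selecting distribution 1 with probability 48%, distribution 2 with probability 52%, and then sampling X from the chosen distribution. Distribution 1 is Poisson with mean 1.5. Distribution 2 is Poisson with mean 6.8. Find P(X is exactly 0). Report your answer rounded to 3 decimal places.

Conditional on each component, P(X = 0): 1: 0.22313; 2: 0.00111378.
By total probability, P(X = 0) = 0.48·0.22313 + 0.52·0.00111378 = 0.107682.

0.108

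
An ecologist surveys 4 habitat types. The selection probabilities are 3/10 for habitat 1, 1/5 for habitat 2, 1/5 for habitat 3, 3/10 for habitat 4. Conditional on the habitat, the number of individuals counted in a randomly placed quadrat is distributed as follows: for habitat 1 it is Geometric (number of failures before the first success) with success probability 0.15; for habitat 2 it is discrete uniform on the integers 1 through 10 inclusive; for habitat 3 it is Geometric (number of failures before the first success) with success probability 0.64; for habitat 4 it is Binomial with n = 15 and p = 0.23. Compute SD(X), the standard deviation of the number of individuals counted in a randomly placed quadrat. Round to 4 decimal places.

4.2060

Per component, 1: μ=5.66667, E[X²]=69.8889; 2: μ=5.5, E[X²]=38.5; 3: μ=0.5625, E[X²]=1.19531; 4: μ=3.45, E[X²]=14.559.
E[X] = 0.3·5.66667 + 0.2·5.5 + 0.2·0.5625 + 0.3·3.45 = 3.9475.
E[X²] = 0.3·69.8889 + 0.2·38.5 + 0.2·1.19531 + 0.3·14.559 = 33.2734.
Var(X) = E[X²] − (E[X])² = 33.2734 − 15.5828 = 17.6907.
SD(X) = √17.6907 = 4.20603.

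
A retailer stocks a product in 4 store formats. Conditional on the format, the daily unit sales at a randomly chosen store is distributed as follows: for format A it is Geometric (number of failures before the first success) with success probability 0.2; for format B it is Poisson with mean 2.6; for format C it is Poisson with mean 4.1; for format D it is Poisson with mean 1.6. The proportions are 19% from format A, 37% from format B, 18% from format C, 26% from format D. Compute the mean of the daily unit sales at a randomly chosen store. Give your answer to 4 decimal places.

Component means — A: 4; B: 2.6; C: 4.1; D: 1.6.
E[X] = 0.19·4 + 0.37·2.6 + 0.18·4.1 + 0.26·1.6 = 2.876.

2.8760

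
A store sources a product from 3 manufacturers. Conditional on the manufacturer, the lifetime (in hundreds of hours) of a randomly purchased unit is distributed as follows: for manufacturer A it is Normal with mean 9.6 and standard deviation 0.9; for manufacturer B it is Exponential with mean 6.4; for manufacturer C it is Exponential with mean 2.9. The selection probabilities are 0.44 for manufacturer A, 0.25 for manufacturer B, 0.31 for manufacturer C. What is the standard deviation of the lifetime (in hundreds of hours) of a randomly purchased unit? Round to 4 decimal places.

Per component, A: μ=9.6, E[X²]=92.97; B: μ=6.4, E[X²]=81.92; C: μ=2.9, E[X²]=16.82.
E[X] = 0.44·9.6 + 0.25·6.4 + 0.31·2.9 = 6.723.
E[X²] = 0.44·92.97 + 0.25·81.92 + 0.31·16.82 = 66.601.
Var(X) = E[X²] − (E[X])² = 66.601 − 45.1987 = 21.4023.
SD(X) = √21.4023 = 4.62626.

4.6263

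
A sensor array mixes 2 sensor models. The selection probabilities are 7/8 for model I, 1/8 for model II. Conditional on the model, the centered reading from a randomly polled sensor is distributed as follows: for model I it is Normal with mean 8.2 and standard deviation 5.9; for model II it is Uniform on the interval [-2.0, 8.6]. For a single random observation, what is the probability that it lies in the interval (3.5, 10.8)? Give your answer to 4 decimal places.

Conditional on each model, P(3.5 < X < 10.8): I: 0.457438; II: 0.481132.
By total probability, P(3.5 < X < 10.8) = 0.875·0.457438 + 0.125·0.481132 = 0.4604.

0.4604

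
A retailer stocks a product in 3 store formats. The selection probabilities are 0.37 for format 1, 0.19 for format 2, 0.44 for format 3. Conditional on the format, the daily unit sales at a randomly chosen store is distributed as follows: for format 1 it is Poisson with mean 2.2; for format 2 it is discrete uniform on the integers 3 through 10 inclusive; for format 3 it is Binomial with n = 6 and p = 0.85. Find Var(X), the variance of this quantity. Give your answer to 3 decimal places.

4.981

Per component, 1: μ=2.2, E[X²]=7.04; 2: μ=6.5, E[X²]=47.5; 3: μ=5.1, E[X²]=26.775.
E[X] = 0.37·2.2 + 0.19·6.5 + 0.44·5.1 = 4.293.
E[X²] = 0.37·7.04 + 0.19·47.5 + 0.44·26.775 = 23.4108.
Var(X) = E[X²] − (E[X])² = 23.4108 − 18.4298 = 4.98095.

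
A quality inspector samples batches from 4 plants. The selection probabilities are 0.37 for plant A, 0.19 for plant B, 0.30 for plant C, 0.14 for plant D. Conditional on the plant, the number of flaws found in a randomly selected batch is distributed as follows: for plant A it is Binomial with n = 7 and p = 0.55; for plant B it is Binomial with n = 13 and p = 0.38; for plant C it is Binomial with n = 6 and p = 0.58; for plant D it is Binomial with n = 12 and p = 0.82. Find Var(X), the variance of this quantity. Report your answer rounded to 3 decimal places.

Per component, A: μ=3.85, E[X²]=16.555; B: μ=4.94, E[X²]=27.4664; C: μ=3.48, E[X²]=13.572; D: μ=9.84, E[X²]=98.5968.
E[X] = 0.37·3.85 + 0.19·4.94 + 0.3·3.48 + 0.14·9.84 = 4.7847.
E[X²] = 0.37·16.555 + 0.19·27.4664 + 0.3·13.572 + 0.14·98.5968 = 29.2191.
Var(X) = E[X²] − (E[X])² = 29.2191 − 22.8934 = 6.32576.

6.326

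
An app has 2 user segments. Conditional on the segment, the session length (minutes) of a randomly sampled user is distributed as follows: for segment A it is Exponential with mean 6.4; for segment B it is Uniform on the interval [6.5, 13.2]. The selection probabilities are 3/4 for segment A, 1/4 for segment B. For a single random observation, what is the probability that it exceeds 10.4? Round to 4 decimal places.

0.2522

Conditional on each segment, P(X > 10.4): A: 0.196912; B: 0.41791.
By total probability, P(X > 10.4) = 0.75·0.196912 + 0.25·0.41791 = 0.252161.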